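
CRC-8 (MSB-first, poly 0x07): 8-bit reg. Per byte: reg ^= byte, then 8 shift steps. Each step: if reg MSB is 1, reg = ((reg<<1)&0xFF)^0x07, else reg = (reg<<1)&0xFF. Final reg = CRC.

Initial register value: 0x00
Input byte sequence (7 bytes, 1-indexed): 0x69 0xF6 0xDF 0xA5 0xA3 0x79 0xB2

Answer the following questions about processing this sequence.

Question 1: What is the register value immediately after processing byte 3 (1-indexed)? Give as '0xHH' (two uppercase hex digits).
After byte 1 (0x69): reg=0x18
After byte 2 (0xF6): reg=0x84
After byte 3 (0xDF): reg=0x86

Answer: 0x86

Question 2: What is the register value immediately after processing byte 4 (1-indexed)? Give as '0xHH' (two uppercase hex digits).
Answer: 0xE9

Derivation:
After byte 1 (0x69): reg=0x18
After byte 2 (0xF6): reg=0x84
After byte 3 (0xDF): reg=0x86
After byte 4 (0xA5): reg=0xE9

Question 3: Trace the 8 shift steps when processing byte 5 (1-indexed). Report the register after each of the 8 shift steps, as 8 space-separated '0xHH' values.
After byte 1 (0x69): reg=0x18
After byte 2 (0xF6): reg=0x84
After byte 3 (0xDF): reg=0x86
After byte 4 (0xA5): reg=0xE9
Register before byte 5: 0xE9
After XOR with byte 0xA3: 0x4A

Answer: 0x94 0x2F 0x5E 0xBC 0x7F 0xFE 0xFB 0xF1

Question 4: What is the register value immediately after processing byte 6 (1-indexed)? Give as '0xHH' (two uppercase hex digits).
Answer: 0xB1

Derivation:
After byte 1 (0x69): reg=0x18
After byte 2 (0xF6): reg=0x84
After byte 3 (0xDF): reg=0x86
After byte 4 (0xA5): reg=0xE9
After byte 5 (0xA3): reg=0xF1
After byte 6 (0x79): reg=0xB1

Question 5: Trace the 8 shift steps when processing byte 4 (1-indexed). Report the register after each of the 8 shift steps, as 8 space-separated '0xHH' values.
After byte 1 (0x69): reg=0x18
After byte 2 (0xF6): reg=0x84
After byte 3 (0xDF): reg=0x86
Register before byte 4: 0x86
After XOR with byte 0xA5: 0x23

Answer: 0x46 0x8C 0x1F 0x3E 0x7C 0xF8 0xF7 0xE9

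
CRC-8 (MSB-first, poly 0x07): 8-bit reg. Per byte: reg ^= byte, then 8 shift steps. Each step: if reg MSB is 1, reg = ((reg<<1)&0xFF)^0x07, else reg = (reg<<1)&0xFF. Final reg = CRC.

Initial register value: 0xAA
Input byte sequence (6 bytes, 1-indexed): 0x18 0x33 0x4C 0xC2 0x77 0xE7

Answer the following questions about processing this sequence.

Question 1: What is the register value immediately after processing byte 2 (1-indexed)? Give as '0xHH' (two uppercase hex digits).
After byte 1 (0x18): reg=0x17
After byte 2 (0x33): reg=0xFC

Answer: 0xFC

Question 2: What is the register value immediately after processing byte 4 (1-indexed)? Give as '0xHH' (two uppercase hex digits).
After byte 1 (0x18): reg=0x17
After byte 2 (0x33): reg=0xFC
After byte 3 (0x4C): reg=0x19
After byte 4 (0xC2): reg=0x0F

Answer: 0x0F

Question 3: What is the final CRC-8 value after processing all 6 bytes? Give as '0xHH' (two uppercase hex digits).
After byte 1 (0x18): reg=0x17
After byte 2 (0x33): reg=0xFC
After byte 3 (0x4C): reg=0x19
After byte 4 (0xC2): reg=0x0F
After byte 5 (0x77): reg=0x6F
After byte 6 (0xE7): reg=0xB1

Answer: 0xB1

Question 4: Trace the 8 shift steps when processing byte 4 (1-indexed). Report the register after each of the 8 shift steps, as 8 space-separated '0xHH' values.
After byte 1 (0x18): reg=0x17
After byte 2 (0x33): reg=0xFC
After byte 3 (0x4C): reg=0x19
Register before byte 4: 0x19
After XOR with byte 0xC2: 0xDB

Answer: 0xB1 0x65 0xCA 0x93 0x21 0x42 0x84 0x0F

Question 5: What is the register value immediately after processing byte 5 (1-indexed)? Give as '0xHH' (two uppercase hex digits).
Answer: 0x6F

Derivation:
After byte 1 (0x18): reg=0x17
After byte 2 (0x33): reg=0xFC
After byte 3 (0x4C): reg=0x19
After byte 4 (0xC2): reg=0x0F
After byte 5 (0x77): reg=0x6F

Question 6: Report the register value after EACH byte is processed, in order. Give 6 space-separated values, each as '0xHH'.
0x17 0xFC 0x19 0x0F 0x6F 0xB1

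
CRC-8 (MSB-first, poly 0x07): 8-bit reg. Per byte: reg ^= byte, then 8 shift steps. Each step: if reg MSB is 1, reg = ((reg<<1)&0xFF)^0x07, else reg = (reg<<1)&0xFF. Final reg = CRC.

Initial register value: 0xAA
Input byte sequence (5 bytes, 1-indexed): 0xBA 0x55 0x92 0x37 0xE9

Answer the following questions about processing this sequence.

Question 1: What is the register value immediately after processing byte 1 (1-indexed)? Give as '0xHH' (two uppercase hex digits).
After byte 1 (0xBA): reg=0x70

Answer: 0x70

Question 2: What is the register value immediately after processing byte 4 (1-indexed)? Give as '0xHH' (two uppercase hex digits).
After byte 1 (0xBA): reg=0x70
After byte 2 (0x55): reg=0xFB
After byte 3 (0x92): reg=0x18
After byte 4 (0x37): reg=0xCD

Answer: 0xCD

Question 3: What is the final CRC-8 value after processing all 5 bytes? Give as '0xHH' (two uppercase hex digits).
Answer: 0xFC

Derivation:
After byte 1 (0xBA): reg=0x70
After byte 2 (0x55): reg=0xFB
After byte 3 (0x92): reg=0x18
After byte 4 (0x37): reg=0xCD
After byte 5 (0xE9): reg=0xFC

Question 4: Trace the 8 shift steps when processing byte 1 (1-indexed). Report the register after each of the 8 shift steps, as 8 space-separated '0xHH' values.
Answer: 0x20 0x40 0x80 0x07 0x0E 0x1C 0x38 0x70

Derivation:
Register before byte 1: 0xAA
After XOR with byte 0xBA: 0x10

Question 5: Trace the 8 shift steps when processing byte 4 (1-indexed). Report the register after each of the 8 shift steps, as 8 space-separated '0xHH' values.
Answer: 0x5E 0xBC 0x7F 0xFE 0xFB 0xF1 0xE5 0xCD

Derivation:
After byte 1 (0xBA): reg=0x70
After byte 2 (0x55): reg=0xFB
After byte 3 (0x92): reg=0x18
Register before byte 4: 0x18
After XOR with byte 0x37: 0x2F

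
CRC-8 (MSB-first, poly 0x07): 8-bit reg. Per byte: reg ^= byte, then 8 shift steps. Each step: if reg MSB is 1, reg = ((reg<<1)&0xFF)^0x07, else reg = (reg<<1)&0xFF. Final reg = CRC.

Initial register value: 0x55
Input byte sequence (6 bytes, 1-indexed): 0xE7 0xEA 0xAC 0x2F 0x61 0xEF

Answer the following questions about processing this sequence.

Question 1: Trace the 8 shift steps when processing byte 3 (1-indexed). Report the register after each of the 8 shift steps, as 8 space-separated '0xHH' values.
Answer: 0xA2 0x43 0x86 0x0B 0x16 0x2C 0x58 0xB0

Derivation:
After byte 1 (0xE7): reg=0x17
After byte 2 (0xEA): reg=0xFD
Register before byte 3: 0xFD
After XOR with byte 0xAC: 0x51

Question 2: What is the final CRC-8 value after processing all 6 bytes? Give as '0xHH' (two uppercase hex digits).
After byte 1 (0xE7): reg=0x17
After byte 2 (0xEA): reg=0xFD
After byte 3 (0xAC): reg=0xB0
After byte 4 (0x2F): reg=0xD4
After byte 5 (0x61): reg=0x02
After byte 6 (0xEF): reg=0x8D

Answer: 0x8D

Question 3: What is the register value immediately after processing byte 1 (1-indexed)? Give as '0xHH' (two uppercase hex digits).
After byte 1 (0xE7): reg=0x17

Answer: 0x17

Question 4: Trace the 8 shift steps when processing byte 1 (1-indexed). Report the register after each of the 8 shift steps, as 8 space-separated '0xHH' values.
Answer: 0x63 0xC6 0x8B 0x11 0x22 0x44 0x88 0x17

Derivation:
Register before byte 1: 0x55
After XOR with byte 0xE7: 0xB2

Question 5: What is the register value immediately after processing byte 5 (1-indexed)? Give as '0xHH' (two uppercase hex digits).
Answer: 0x02

Derivation:
After byte 1 (0xE7): reg=0x17
After byte 2 (0xEA): reg=0xFD
After byte 3 (0xAC): reg=0xB0
After byte 4 (0x2F): reg=0xD4
After byte 5 (0x61): reg=0x02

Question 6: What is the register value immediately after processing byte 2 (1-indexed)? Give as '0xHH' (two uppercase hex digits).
Answer: 0xFD

Derivation:
After byte 1 (0xE7): reg=0x17
After byte 2 (0xEA): reg=0xFD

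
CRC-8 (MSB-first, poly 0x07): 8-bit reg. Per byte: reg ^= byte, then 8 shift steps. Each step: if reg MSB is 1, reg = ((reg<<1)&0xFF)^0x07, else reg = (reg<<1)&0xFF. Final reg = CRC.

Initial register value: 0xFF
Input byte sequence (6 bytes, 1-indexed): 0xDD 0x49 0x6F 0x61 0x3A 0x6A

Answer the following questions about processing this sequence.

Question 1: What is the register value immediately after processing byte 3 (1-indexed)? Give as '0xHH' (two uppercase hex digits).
After byte 1 (0xDD): reg=0xEE
After byte 2 (0x49): reg=0x7C
After byte 3 (0x6F): reg=0x79

Answer: 0x79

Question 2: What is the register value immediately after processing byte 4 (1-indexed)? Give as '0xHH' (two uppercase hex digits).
Answer: 0x48

Derivation:
After byte 1 (0xDD): reg=0xEE
After byte 2 (0x49): reg=0x7C
After byte 3 (0x6F): reg=0x79
After byte 4 (0x61): reg=0x48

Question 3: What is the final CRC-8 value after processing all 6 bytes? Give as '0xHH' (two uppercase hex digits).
After byte 1 (0xDD): reg=0xEE
After byte 2 (0x49): reg=0x7C
After byte 3 (0x6F): reg=0x79
After byte 4 (0x61): reg=0x48
After byte 5 (0x3A): reg=0x59
After byte 6 (0x6A): reg=0x99

Answer: 0x99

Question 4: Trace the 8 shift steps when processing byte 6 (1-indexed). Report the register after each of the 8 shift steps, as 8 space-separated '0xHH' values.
After byte 1 (0xDD): reg=0xEE
After byte 2 (0x49): reg=0x7C
After byte 3 (0x6F): reg=0x79
After byte 4 (0x61): reg=0x48
After byte 5 (0x3A): reg=0x59
Register before byte 6: 0x59
After XOR with byte 0x6A: 0x33

Answer: 0x66 0xCC 0x9F 0x39 0x72 0xE4 0xCF 0x99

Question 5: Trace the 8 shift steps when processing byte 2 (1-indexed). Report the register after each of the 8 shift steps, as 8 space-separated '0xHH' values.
After byte 1 (0xDD): reg=0xEE
Register before byte 2: 0xEE
After XOR with byte 0x49: 0xA7

Answer: 0x49 0x92 0x23 0x46 0x8C 0x1F 0x3E 0x7C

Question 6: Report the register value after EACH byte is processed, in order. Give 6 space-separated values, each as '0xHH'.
0xEE 0x7C 0x79 0x48 0x59 0x99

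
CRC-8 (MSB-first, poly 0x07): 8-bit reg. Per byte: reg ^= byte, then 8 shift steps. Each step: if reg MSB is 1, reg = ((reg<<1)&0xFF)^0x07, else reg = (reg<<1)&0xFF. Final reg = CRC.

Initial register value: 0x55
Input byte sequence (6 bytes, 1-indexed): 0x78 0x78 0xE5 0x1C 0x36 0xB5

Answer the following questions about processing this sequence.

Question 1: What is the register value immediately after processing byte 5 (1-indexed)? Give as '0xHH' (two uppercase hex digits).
Answer: 0x35

Derivation:
After byte 1 (0x78): reg=0xC3
After byte 2 (0x78): reg=0x28
After byte 3 (0xE5): reg=0x6D
After byte 4 (0x1C): reg=0x50
After byte 5 (0x36): reg=0x35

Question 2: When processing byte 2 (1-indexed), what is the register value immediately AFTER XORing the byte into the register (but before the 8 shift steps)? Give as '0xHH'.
Answer: 0xBB

Derivation:
Register before byte 2: 0xC3
Byte 2: 0x78
0xC3 XOR 0x78 = 0xBB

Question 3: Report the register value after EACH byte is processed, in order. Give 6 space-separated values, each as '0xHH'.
0xC3 0x28 0x6D 0x50 0x35 0x89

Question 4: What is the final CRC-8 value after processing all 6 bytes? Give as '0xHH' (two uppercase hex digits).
After byte 1 (0x78): reg=0xC3
After byte 2 (0x78): reg=0x28
After byte 3 (0xE5): reg=0x6D
After byte 4 (0x1C): reg=0x50
After byte 5 (0x36): reg=0x35
After byte 6 (0xB5): reg=0x89

Answer: 0x89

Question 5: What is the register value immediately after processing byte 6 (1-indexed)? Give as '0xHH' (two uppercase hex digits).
After byte 1 (0x78): reg=0xC3
After byte 2 (0x78): reg=0x28
After byte 3 (0xE5): reg=0x6D
After byte 4 (0x1C): reg=0x50
After byte 5 (0x36): reg=0x35
After byte 6 (0xB5): reg=0x89

Answer: 0x89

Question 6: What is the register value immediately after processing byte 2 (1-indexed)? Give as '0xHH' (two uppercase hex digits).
After byte 1 (0x78): reg=0xC3
After byte 2 (0x78): reg=0x28

Answer: 0x28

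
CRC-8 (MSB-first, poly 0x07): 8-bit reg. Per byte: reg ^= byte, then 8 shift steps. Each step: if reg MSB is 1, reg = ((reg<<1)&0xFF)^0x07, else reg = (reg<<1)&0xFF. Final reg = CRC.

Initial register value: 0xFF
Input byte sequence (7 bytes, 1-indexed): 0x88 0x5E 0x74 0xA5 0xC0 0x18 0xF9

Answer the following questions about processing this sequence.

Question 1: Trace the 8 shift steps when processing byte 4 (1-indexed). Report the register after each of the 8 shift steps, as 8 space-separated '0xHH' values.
After byte 1 (0x88): reg=0x42
After byte 2 (0x5E): reg=0x54
After byte 3 (0x74): reg=0xE0
Register before byte 4: 0xE0
After XOR with byte 0xA5: 0x45

Answer: 0x8A 0x13 0x26 0x4C 0x98 0x37 0x6E 0xDC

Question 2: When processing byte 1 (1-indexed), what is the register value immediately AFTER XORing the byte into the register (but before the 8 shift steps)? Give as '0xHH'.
Answer: 0x77

Derivation:
Register before byte 1: 0xFF
Byte 1: 0x88
0xFF XOR 0x88 = 0x77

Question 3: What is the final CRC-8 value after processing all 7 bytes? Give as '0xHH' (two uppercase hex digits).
Answer: 0x46

Derivation:
After byte 1 (0x88): reg=0x42
After byte 2 (0x5E): reg=0x54
After byte 3 (0x74): reg=0xE0
After byte 4 (0xA5): reg=0xDC
After byte 5 (0xC0): reg=0x54
After byte 6 (0x18): reg=0xE3
After byte 7 (0xF9): reg=0x46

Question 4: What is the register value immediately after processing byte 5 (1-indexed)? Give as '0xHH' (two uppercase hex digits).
After byte 1 (0x88): reg=0x42
After byte 2 (0x5E): reg=0x54
After byte 3 (0x74): reg=0xE0
After byte 4 (0xA5): reg=0xDC
After byte 5 (0xC0): reg=0x54

Answer: 0x54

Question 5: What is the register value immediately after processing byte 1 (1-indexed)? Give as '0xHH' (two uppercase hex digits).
Answer: 0x42

Derivation:
After byte 1 (0x88): reg=0x42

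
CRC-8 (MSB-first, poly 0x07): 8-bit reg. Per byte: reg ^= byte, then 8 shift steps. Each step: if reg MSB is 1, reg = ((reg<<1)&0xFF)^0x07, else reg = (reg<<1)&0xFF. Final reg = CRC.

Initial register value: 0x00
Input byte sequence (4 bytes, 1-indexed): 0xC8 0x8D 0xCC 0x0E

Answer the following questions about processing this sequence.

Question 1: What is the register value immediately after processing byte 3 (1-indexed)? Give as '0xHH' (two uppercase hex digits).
After byte 1 (0xC8): reg=0x76
After byte 2 (0x8D): reg=0xEF
After byte 3 (0xCC): reg=0xE9

Answer: 0xE9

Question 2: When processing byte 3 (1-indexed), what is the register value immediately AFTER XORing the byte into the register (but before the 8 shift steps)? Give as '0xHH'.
Register before byte 3: 0xEF
Byte 3: 0xCC
0xEF XOR 0xCC = 0x23

Answer: 0x23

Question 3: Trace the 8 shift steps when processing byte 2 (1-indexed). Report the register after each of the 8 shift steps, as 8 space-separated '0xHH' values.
After byte 1 (0xC8): reg=0x76
Register before byte 2: 0x76
After XOR with byte 0x8D: 0xFB

Answer: 0xF1 0xE5 0xCD 0x9D 0x3D 0x7A 0xF4 0xEF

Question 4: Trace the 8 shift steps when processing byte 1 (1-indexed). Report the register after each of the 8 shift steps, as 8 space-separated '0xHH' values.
Register before byte 1: 0x00
After XOR with byte 0xC8: 0xC8

Answer: 0x97 0x29 0x52 0xA4 0x4F 0x9E 0x3B 0x76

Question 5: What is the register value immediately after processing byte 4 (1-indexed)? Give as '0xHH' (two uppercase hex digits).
Answer: 0xBB

Derivation:
After byte 1 (0xC8): reg=0x76
After byte 2 (0x8D): reg=0xEF
After byte 3 (0xCC): reg=0xE9
After byte 4 (0x0E): reg=0xBB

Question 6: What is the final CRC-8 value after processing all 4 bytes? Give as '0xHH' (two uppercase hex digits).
After byte 1 (0xC8): reg=0x76
After byte 2 (0x8D): reg=0xEF
After byte 3 (0xCC): reg=0xE9
After byte 4 (0x0E): reg=0xBB

Answer: 0xBB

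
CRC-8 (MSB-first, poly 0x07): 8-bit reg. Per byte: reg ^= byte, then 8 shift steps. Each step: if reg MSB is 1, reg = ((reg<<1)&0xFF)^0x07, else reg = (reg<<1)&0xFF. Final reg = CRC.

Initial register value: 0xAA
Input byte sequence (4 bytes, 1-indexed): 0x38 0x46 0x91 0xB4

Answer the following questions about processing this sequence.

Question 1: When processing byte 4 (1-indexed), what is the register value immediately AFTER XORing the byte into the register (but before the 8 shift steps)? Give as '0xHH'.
Answer: 0x10

Derivation:
Register before byte 4: 0xA4
Byte 4: 0xB4
0xA4 XOR 0xB4 = 0x10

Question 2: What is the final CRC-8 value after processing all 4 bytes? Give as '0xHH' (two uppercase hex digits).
After byte 1 (0x38): reg=0xF7
After byte 2 (0x46): reg=0x1E
After byte 3 (0x91): reg=0xA4
After byte 4 (0xB4): reg=0x70

Answer: 0x70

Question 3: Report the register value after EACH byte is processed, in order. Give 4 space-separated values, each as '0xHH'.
0xF7 0x1E 0xA4 0x70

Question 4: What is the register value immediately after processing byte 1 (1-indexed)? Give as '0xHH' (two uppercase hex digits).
Answer: 0xF7

Derivation:
After byte 1 (0x38): reg=0xF7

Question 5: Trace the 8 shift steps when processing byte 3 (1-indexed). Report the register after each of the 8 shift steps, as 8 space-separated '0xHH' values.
Answer: 0x19 0x32 0x64 0xC8 0x97 0x29 0x52 0xA4

Derivation:
After byte 1 (0x38): reg=0xF7
After byte 2 (0x46): reg=0x1E
Register before byte 3: 0x1E
After XOR with byte 0x91: 0x8F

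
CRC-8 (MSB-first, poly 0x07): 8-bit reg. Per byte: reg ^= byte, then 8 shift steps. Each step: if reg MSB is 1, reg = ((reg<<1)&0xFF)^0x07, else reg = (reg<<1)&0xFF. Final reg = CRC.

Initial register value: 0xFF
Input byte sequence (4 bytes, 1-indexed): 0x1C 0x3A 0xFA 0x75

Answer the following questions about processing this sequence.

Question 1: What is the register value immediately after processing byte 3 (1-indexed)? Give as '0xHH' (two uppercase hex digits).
After byte 1 (0x1C): reg=0xA7
After byte 2 (0x3A): reg=0xDA
After byte 3 (0xFA): reg=0xE0

Answer: 0xE0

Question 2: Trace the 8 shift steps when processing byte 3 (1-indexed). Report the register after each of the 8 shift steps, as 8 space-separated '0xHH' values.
Answer: 0x40 0x80 0x07 0x0E 0x1C 0x38 0x70 0xE0

Derivation:
After byte 1 (0x1C): reg=0xA7
After byte 2 (0x3A): reg=0xDA
Register before byte 3: 0xDA
After XOR with byte 0xFA: 0x20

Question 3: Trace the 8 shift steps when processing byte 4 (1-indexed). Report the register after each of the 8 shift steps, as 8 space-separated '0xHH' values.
Answer: 0x2D 0x5A 0xB4 0x6F 0xDE 0xBB 0x71 0xE2

Derivation:
After byte 1 (0x1C): reg=0xA7
After byte 2 (0x3A): reg=0xDA
After byte 3 (0xFA): reg=0xE0
Register before byte 4: 0xE0
After XOR with byte 0x75: 0x95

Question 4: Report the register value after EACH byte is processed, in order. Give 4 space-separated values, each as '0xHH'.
0xA7 0xDA 0xE0 0xE2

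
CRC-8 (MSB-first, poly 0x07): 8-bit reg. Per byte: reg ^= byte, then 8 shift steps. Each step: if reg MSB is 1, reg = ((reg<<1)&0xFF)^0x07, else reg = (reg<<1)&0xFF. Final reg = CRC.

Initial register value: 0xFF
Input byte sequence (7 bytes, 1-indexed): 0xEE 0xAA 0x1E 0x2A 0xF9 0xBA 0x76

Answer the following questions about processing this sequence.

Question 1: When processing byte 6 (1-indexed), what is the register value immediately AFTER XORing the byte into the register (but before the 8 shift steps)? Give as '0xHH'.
Answer: 0xCA

Derivation:
Register before byte 6: 0x70
Byte 6: 0xBA
0x70 XOR 0xBA = 0xCA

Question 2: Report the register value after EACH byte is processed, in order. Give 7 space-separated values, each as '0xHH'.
0x77 0x1D 0x09 0xE9 0x70 0x78 0x2A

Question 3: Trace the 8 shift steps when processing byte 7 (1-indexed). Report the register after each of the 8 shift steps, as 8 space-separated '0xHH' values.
After byte 1 (0xEE): reg=0x77
After byte 2 (0xAA): reg=0x1D
After byte 3 (0x1E): reg=0x09
After byte 4 (0x2A): reg=0xE9
After byte 5 (0xF9): reg=0x70
After byte 6 (0xBA): reg=0x78
Register before byte 7: 0x78
After XOR with byte 0x76: 0x0E

Answer: 0x1C 0x38 0x70 0xE0 0xC7 0x89 0x15 0x2A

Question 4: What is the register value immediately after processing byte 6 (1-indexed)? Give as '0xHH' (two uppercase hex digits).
Answer: 0x78

Derivation:
After byte 1 (0xEE): reg=0x77
After byte 2 (0xAA): reg=0x1D
After byte 3 (0x1E): reg=0x09
After byte 4 (0x2A): reg=0xE9
After byte 5 (0xF9): reg=0x70
After byte 6 (0xBA): reg=0x78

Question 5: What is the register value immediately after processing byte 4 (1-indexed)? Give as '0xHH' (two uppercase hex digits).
Answer: 0xE9

Derivation:
After byte 1 (0xEE): reg=0x77
After byte 2 (0xAA): reg=0x1D
After byte 3 (0x1E): reg=0x09
After byte 4 (0x2A): reg=0xE9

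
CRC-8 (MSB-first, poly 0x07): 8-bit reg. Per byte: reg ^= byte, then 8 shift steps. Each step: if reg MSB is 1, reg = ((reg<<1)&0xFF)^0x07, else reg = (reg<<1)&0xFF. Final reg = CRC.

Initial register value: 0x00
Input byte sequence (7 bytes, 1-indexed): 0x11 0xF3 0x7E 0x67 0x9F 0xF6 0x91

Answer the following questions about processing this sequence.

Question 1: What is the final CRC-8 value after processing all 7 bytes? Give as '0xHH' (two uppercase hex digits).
Answer: 0xC9

Derivation:
After byte 1 (0x11): reg=0x77
After byte 2 (0xF3): reg=0x95
After byte 3 (0x7E): reg=0x9F
After byte 4 (0x67): reg=0xE6
After byte 5 (0x9F): reg=0x68
After byte 6 (0xF6): reg=0xD3
After byte 7 (0x91): reg=0xC9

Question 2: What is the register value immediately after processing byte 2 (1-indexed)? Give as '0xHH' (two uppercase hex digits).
After byte 1 (0x11): reg=0x77
After byte 2 (0xF3): reg=0x95

Answer: 0x95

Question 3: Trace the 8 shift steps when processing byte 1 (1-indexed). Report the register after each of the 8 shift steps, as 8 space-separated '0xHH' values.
Answer: 0x22 0x44 0x88 0x17 0x2E 0x5C 0xB8 0x77

Derivation:
Register before byte 1: 0x00
After XOR with byte 0x11: 0x11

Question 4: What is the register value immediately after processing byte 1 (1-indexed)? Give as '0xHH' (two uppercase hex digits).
After byte 1 (0x11): reg=0x77

Answer: 0x77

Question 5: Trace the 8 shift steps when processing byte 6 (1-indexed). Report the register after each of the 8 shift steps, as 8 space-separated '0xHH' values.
After byte 1 (0x11): reg=0x77
After byte 2 (0xF3): reg=0x95
After byte 3 (0x7E): reg=0x9F
After byte 4 (0x67): reg=0xE6
After byte 5 (0x9F): reg=0x68
Register before byte 6: 0x68
After XOR with byte 0xF6: 0x9E

Answer: 0x3B 0x76 0xEC 0xDF 0xB9 0x75 0xEA 0xD3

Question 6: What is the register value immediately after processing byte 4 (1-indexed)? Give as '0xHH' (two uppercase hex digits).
After byte 1 (0x11): reg=0x77
After byte 2 (0xF3): reg=0x95
After byte 3 (0x7E): reg=0x9F
After byte 4 (0x67): reg=0xE6

Answer: 0xE6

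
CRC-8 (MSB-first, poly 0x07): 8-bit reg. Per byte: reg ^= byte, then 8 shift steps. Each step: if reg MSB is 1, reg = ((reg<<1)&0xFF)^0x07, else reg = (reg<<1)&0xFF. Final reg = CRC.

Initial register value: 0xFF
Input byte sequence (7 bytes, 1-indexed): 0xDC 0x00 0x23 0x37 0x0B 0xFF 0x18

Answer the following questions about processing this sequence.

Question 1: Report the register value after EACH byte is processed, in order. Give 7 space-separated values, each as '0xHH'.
0xE9 0x91 0x17 0xE0 0x9F 0x27 0xBD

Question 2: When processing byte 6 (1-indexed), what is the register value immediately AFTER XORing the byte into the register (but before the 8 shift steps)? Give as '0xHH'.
Register before byte 6: 0x9F
Byte 6: 0xFF
0x9F XOR 0xFF = 0x60

Answer: 0x60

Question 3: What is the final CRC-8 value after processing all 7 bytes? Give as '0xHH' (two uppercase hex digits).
Answer: 0xBD

Derivation:
After byte 1 (0xDC): reg=0xE9
After byte 2 (0x00): reg=0x91
After byte 3 (0x23): reg=0x17
After byte 4 (0x37): reg=0xE0
After byte 5 (0x0B): reg=0x9F
After byte 6 (0xFF): reg=0x27
After byte 7 (0x18): reg=0xBD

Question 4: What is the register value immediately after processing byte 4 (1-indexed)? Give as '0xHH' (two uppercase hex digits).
Answer: 0xE0

Derivation:
After byte 1 (0xDC): reg=0xE9
After byte 2 (0x00): reg=0x91
After byte 3 (0x23): reg=0x17
After byte 4 (0x37): reg=0xE0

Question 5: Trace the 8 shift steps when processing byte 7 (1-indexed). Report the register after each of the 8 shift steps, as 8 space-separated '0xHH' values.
Answer: 0x7E 0xFC 0xFF 0xF9 0xF5 0xED 0xDD 0xBD

Derivation:
After byte 1 (0xDC): reg=0xE9
After byte 2 (0x00): reg=0x91
After byte 3 (0x23): reg=0x17
After byte 4 (0x37): reg=0xE0
After byte 5 (0x0B): reg=0x9F
After byte 6 (0xFF): reg=0x27
Register before byte 7: 0x27
After XOR with byte 0x18: 0x3F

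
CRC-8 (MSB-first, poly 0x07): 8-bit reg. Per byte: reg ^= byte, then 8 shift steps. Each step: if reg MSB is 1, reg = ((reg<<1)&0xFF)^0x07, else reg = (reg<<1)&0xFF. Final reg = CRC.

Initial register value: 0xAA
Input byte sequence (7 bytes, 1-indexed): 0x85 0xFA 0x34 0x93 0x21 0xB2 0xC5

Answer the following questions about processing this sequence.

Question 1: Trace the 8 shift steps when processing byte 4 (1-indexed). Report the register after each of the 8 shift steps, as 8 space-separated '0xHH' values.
After byte 1 (0x85): reg=0xCD
After byte 2 (0xFA): reg=0x85
After byte 3 (0x34): reg=0x1E
Register before byte 4: 0x1E
After XOR with byte 0x93: 0x8D

Answer: 0x1D 0x3A 0x74 0xE8 0xD7 0xA9 0x55 0xAA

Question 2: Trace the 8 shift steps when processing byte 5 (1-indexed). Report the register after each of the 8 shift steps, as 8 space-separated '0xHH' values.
After byte 1 (0x85): reg=0xCD
After byte 2 (0xFA): reg=0x85
After byte 3 (0x34): reg=0x1E
After byte 4 (0x93): reg=0xAA
Register before byte 5: 0xAA
After XOR with byte 0x21: 0x8B

Answer: 0x11 0x22 0x44 0x88 0x17 0x2E 0x5C 0xB8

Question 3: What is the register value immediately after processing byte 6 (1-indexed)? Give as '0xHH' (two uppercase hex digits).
After byte 1 (0x85): reg=0xCD
After byte 2 (0xFA): reg=0x85
After byte 3 (0x34): reg=0x1E
After byte 4 (0x93): reg=0xAA
After byte 5 (0x21): reg=0xB8
After byte 6 (0xB2): reg=0x36

Answer: 0x36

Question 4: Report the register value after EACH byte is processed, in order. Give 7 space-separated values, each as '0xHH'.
0xCD 0x85 0x1E 0xAA 0xB8 0x36 0xD7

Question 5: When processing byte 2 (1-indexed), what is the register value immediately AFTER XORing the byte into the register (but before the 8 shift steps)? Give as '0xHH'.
Register before byte 2: 0xCD
Byte 2: 0xFA
0xCD XOR 0xFA = 0x37

Answer: 0x37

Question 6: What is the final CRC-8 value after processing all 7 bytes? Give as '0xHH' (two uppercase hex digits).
Answer: 0xD7

Derivation:
After byte 1 (0x85): reg=0xCD
After byte 2 (0xFA): reg=0x85
After byte 3 (0x34): reg=0x1E
After byte 4 (0x93): reg=0xAA
After byte 5 (0x21): reg=0xB8
After byte 6 (0xB2): reg=0x36
After byte 7 (0xC5): reg=0xD7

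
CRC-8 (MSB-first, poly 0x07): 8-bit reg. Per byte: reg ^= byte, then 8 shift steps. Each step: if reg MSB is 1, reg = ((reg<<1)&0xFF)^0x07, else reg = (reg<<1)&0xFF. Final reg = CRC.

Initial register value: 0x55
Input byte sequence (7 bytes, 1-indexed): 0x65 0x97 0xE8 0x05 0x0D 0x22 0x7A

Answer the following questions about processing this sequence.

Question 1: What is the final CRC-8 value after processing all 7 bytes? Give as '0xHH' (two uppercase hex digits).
After byte 1 (0x65): reg=0x90
After byte 2 (0x97): reg=0x15
After byte 3 (0xE8): reg=0xFD
After byte 4 (0x05): reg=0xE6
After byte 5 (0x0D): reg=0x9F
After byte 6 (0x22): reg=0x3A
After byte 7 (0x7A): reg=0xC7

Answer: 0xC7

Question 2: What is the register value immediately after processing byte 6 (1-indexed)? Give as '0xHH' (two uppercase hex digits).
After byte 1 (0x65): reg=0x90
After byte 2 (0x97): reg=0x15
After byte 3 (0xE8): reg=0xFD
After byte 4 (0x05): reg=0xE6
After byte 5 (0x0D): reg=0x9F
After byte 6 (0x22): reg=0x3A

Answer: 0x3A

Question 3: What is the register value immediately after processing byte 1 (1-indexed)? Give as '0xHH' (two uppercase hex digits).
After byte 1 (0x65): reg=0x90

Answer: 0x90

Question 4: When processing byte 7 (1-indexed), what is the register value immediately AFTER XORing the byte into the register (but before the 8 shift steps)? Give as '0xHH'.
Answer: 0x40

Derivation:
Register before byte 7: 0x3A
Byte 7: 0x7A
0x3A XOR 0x7A = 0x40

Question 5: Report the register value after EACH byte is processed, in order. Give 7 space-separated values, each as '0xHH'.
0x90 0x15 0xFD 0xE6 0x9F 0x3A 0xC7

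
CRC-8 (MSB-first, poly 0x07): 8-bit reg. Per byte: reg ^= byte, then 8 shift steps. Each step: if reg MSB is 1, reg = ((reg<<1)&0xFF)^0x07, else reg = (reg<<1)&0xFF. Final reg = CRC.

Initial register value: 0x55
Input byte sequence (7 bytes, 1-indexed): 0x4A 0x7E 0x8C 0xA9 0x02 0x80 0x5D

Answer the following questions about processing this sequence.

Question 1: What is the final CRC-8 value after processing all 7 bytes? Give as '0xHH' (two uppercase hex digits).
Answer: 0xEC

Derivation:
After byte 1 (0x4A): reg=0x5D
After byte 2 (0x7E): reg=0xE9
After byte 3 (0x8C): reg=0x3C
After byte 4 (0xA9): reg=0xE2
After byte 5 (0x02): reg=0xAE
After byte 6 (0x80): reg=0xCA
After byte 7 (0x5D): reg=0xEC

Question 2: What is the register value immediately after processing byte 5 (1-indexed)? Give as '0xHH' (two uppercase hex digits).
After byte 1 (0x4A): reg=0x5D
After byte 2 (0x7E): reg=0xE9
After byte 3 (0x8C): reg=0x3C
After byte 4 (0xA9): reg=0xE2
After byte 5 (0x02): reg=0xAE

Answer: 0xAE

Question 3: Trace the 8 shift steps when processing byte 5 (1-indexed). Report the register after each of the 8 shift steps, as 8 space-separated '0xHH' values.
After byte 1 (0x4A): reg=0x5D
After byte 2 (0x7E): reg=0xE9
After byte 3 (0x8C): reg=0x3C
After byte 4 (0xA9): reg=0xE2
Register before byte 5: 0xE2
After XOR with byte 0x02: 0xE0

Answer: 0xC7 0x89 0x15 0x2A 0x54 0xA8 0x57 0xAE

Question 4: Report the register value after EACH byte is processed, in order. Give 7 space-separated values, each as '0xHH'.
0x5D 0xE9 0x3C 0xE2 0xAE 0xCA 0xEC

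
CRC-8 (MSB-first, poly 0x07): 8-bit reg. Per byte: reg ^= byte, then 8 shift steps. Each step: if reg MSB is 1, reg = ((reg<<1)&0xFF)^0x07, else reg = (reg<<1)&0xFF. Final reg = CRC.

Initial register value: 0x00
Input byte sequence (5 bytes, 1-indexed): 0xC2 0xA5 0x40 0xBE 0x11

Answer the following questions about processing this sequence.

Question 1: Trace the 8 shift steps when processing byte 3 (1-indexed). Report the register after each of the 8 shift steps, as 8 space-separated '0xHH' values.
Answer: 0xED 0xDD 0xBD 0x7D 0xFA 0xF3 0xE1 0xC5

Derivation:
After byte 1 (0xC2): reg=0x40
After byte 2 (0xA5): reg=0xB5
Register before byte 3: 0xB5
After XOR with byte 0x40: 0xF5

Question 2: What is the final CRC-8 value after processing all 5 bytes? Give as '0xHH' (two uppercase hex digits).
Answer: 0x42

Derivation:
After byte 1 (0xC2): reg=0x40
After byte 2 (0xA5): reg=0xB5
After byte 3 (0x40): reg=0xC5
After byte 4 (0xBE): reg=0x66
After byte 5 (0x11): reg=0x42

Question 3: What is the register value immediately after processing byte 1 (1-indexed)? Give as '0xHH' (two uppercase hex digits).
After byte 1 (0xC2): reg=0x40

Answer: 0x40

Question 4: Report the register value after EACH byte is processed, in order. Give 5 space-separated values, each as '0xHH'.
0x40 0xB5 0xC5 0x66 0x42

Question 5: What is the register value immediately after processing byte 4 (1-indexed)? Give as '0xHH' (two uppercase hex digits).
Answer: 0x66

Derivation:
After byte 1 (0xC2): reg=0x40
After byte 2 (0xA5): reg=0xB5
After byte 3 (0x40): reg=0xC5
After byte 4 (0xBE): reg=0x66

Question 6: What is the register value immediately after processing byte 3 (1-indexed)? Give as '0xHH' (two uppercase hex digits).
After byte 1 (0xC2): reg=0x40
After byte 2 (0xA5): reg=0xB5
After byte 3 (0x40): reg=0xC5

Answer: 0xC5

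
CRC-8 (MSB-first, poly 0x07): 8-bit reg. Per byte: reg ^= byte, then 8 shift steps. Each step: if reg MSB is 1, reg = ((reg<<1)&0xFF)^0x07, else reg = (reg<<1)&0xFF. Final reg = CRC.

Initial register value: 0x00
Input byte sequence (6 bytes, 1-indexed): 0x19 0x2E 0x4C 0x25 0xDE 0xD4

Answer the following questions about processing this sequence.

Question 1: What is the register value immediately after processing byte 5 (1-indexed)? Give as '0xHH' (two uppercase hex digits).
After byte 1 (0x19): reg=0x4F
After byte 2 (0x2E): reg=0x20
After byte 3 (0x4C): reg=0x03
After byte 4 (0x25): reg=0xF2
After byte 5 (0xDE): reg=0xC4

Answer: 0xC4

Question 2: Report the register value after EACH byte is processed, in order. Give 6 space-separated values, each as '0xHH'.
0x4F 0x20 0x03 0xF2 0xC4 0x70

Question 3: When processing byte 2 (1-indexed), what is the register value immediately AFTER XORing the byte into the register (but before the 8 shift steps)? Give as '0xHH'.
Register before byte 2: 0x4F
Byte 2: 0x2E
0x4F XOR 0x2E = 0x61

Answer: 0x61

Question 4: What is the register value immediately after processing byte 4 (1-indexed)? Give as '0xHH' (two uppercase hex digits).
After byte 1 (0x19): reg=0x4F
After byte 2 (0x2E): reg=0x20
After byte 3 (0x4C): reg=0x03
After byte 4 (0x25): reg=0xF2

Answer: 0xF2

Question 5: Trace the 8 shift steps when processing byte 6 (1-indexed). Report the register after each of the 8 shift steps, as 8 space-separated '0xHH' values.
Answer: 0x20 0x40 0x80 0x07 0x0E 0x1C 0x38 0x70

Derivation:
After byte 1 (0x19): reg=0x4F
After byte 2 (0x2E): reg=0x20
After byte 3 (0x4C): reg=0x03
After byte 4 (0x25): reg=0xF2
After byte 5 (0xDE): reg=0xC4
Register before byte 6: 0xC4
After XOR with byte 0xD4: 0x10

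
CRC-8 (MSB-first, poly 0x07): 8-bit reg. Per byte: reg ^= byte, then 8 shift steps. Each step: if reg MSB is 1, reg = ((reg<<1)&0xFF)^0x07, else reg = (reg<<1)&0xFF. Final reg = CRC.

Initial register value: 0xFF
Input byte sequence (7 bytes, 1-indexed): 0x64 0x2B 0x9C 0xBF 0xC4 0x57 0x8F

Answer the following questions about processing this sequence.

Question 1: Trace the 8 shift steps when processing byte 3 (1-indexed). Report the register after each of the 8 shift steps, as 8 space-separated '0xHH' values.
Answer: 0x76 0xEC 0xDF 0xB9 0x75 0xEA 0xD3 0xA1

Derivation:
After byte 1 (0x64): reg=0xC8
After byte 2 (0x2B): reg=0xA7
Register before byte 3: 0xA7
After XOR with byte 0x9C: 0x3B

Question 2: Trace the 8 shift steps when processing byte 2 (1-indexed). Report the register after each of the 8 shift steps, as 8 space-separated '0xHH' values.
Answer: 0xC1 0x85 0x0D 0x1A 0x34 0x68 0xD0 0xA7

Derivation:
After byte 1 (0x64): reg=0xC8
Register before byte 2: 0xC8
After XOR with byte 0x2B: 0xE3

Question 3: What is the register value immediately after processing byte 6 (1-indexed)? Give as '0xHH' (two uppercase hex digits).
Answer: 0x95

Derivation:
After byte 1 (0x64): reg=0xC8
After byte 2 (0x2B): reg=0xA7
After byte 3 (0x9C): reg=0xA1
After byte 4 (0xBF): reg=0x5A
After byte 5 (0xC4): reg=0xD3
After byte 6 (0x57): reg=0x95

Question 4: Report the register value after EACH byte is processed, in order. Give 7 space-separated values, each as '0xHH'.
0xC8 0xA7 0xA1 0x5A 0xD3 0x95 0x46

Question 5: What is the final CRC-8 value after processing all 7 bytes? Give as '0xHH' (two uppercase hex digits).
Answer: 0x46

Derivation:
After byte 1 (0x64): reg=0xC8
After byte 2 (0x2B): reg=0xA7
After byte 3 (0x9C): reg=0xA1
After byte 4 (0xBF): reg=0x5A
After byte 5 (0xC4): reg=0xD3
After byte 6 (0x57): reg=0x95
After byte 7 (0x8F): reg=0x46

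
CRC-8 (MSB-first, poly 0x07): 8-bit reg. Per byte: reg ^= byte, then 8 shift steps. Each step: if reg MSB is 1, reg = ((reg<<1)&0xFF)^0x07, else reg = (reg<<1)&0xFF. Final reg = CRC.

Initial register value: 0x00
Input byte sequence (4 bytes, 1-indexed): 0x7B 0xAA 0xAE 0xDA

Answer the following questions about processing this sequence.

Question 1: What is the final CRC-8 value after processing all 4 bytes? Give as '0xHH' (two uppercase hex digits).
After byte 1 (0x7B): reg=0x66
After byte 2 (0xAA): reg=0x6A
After byte 3 (0xAE): reg=0x52
After byte 4 (0xDA): reg=0xB1

Answer: 0xB1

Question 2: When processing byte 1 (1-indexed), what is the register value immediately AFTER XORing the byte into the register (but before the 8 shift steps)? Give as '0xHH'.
Answer: 0x7B

Derivation:
Register before byte 1: 0x00
Byte 1: 0x7B
0x00 XOR 0x7B = 0x7B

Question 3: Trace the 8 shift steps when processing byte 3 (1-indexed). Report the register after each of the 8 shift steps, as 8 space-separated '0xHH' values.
Answer: 0x8F 0x19 0x32 0x64 0xC8 0x97 0x29 0x52

Derivation:
After byte 1 (0x7B): reg=0x66
After byte 2 (0xAA): reg=0x6A
Register before byte 3: 0x6A
After XOR with byte 0xAE: 0xC4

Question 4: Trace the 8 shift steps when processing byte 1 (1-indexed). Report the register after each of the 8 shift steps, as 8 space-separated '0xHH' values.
Register before byte 1: 0x00
After XOR with byte 0x7B: 0x7B

Answer: 0xF6 0xEB 0xD1 0xA5 0x4D 0x9A 0x33 0x66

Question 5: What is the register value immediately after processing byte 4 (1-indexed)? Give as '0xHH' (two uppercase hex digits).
Answer: 0xB1

Derivation:
After byte 1 (0x7B): reg=0x66
After byte 2 (0xAA): reg=0x6A
After byte 3 (0xAE): reg=0x52
After byte 4 (0xDA): reg=0xB1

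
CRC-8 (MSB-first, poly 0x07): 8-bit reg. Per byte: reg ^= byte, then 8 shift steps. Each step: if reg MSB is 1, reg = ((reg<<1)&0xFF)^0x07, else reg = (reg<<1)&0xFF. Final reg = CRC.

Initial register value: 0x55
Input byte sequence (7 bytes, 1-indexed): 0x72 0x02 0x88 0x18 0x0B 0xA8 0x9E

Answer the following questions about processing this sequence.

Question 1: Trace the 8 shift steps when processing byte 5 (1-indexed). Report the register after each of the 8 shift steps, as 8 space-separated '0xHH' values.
Answer: 0x4E 0x9C 0x3F 0x7E 0xFC 0xFF 0xF9 0xF5

Derivation:
After byte 1 (0x72): reg=0xF5
After byte 2 (0x02): reg=0xCB
After byte 3 (0x88): reg=0xCE
After byte 4 (0x18): reg=0x2C
Register before byte 5: 0x2C
After XOR with byte 0x0B: 0x27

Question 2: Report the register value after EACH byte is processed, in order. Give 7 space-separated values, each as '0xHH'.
0xF5 0xCB 0xCE 0x2C 0xF5 0x94 0x36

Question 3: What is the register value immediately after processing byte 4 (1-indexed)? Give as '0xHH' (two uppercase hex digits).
Answer: 0x2C

Derivation:
After byte 1 (0x72): reg=0xF5
After byte 2 (0x02): reg=0xCB
After byte 3 (0x88): reg=0xCE
After byte 4 (0x18): reg=0x2C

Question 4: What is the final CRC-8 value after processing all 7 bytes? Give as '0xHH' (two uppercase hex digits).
Answer: 0x36

Derivation:
After byte 1 (0x72): reg=0xF5
After byte 2 (0x02): reg=0xCB
After byte 3 (0x88): reg=0xCE
After byte 4 (0x18): reg=0x2C
After byte 5 (0x0B): reg=0xF5
After byte 6 (0xA8): reg=0x94
After byte 7 (0x9E): reg=0x36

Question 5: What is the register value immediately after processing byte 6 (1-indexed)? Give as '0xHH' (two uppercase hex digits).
After byte 1 (0x72): reg=0xF5
After byte 2 (0x02): reg=0xCB
After byte 3 (0x88): reg=0xCE
After byte 4 (0x18): reg=0x2C
After byte 5 (0x0B): reg=0xF5
After byte 6 (0xA8): reg=0x94

Answer: 0x94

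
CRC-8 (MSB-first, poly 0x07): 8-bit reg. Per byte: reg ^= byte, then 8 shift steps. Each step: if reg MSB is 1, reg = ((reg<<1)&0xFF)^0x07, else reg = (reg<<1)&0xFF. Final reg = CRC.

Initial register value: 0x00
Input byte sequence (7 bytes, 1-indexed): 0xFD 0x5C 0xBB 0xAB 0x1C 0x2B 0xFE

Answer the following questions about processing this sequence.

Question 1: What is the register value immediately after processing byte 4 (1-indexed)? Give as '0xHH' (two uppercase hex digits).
Answer: 0xA3

Derivation:
After byte 1 (0xFD): reg=0xFD
After byte 2 (0x5C): reg=0x6E
After byte 3 (0xBB): reg=0x25
After byte 4 (0xAB): reg=0xA3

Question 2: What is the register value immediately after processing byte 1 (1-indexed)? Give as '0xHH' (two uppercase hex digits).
Answer: 0xFD

Derivation:
After byte 1 (0xFD): reg=0xFD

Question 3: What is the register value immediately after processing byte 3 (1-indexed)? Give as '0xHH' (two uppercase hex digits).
After byte 1 (0xFD): reg=0xFD
After byte 2 (0x5C): reg=0x6E
After byte 3 (0xBB): reg=0x25

Answer: 0x25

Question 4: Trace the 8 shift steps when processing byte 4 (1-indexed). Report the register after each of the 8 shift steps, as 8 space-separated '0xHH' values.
After byte 1 (0xFD): reg=0xFD
After byte 2 (0x5C): reg=0x6E
After byte 3 (0xBB): reg=0x25
Register before byte 4: 0x25
After XOR with byte 0xAB: 0x8E

Answer: 0x1B 0x36 0x6C 0xD8 0xB7 0x69 0xD2 0xA3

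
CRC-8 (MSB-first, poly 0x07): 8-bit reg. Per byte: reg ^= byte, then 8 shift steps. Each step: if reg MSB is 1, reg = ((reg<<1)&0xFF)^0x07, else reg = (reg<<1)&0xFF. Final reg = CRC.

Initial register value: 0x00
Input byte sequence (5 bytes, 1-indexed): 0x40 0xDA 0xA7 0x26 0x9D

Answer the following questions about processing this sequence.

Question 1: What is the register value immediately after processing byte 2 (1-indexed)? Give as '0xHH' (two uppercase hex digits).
After byte 1 (0x40): reg=0xC7
After byte 2 (0xDA): reg=0x53

Answer: 0x53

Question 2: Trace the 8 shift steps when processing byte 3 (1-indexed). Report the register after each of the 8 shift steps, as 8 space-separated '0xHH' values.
Answer: 0xEF 0xD9 0xB5 0x6D 0xDA 0xB3 0x61 0xC2

Derivation:
After byte 1 (0x40): reg=0xC7
After byte 2 (0xDA): reg=0x53
Register before byte 3: 0x53
After XOR with byte 0xA7: 0xF4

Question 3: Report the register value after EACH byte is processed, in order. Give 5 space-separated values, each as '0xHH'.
0xC7 0x53 0xC2 0xB2 0xCD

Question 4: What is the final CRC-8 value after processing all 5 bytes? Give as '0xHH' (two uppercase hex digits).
Answer: 0xCD

Derivation:
After byte 1 (0x40): reg=0xC7
After byte 2 (0xDA): reg=0x53
After byte 3 (0xA7): reg=0xC2
After byte 4 (0x26): reg=0xB2
After byte 5 (0x9D): reg=0xCD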